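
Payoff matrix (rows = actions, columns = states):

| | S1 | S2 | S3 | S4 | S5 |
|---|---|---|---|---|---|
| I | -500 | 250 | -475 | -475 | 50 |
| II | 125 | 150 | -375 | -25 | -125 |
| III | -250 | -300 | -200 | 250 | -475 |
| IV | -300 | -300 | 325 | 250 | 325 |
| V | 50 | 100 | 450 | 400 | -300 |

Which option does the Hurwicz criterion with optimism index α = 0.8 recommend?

V

I: 0.8·250 + 0.2·(-500) = 100
II: 0.8·150 + 0.2·(-375) = 45
III: 0.8·250 + 0.2·(-475) = 105
IV: 0.8·325 + 0.2·(-300) = 200
V: 0.8·450 + 0.2·(-300) = 300
Highest Hurwicz score = 300 → V.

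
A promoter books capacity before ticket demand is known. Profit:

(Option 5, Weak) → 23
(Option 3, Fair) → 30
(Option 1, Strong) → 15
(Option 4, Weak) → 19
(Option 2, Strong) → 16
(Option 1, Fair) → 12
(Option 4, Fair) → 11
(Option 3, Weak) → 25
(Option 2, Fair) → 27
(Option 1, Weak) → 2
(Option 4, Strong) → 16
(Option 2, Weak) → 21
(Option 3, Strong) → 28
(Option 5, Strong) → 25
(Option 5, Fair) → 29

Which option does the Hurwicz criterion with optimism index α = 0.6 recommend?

Option 1: 0.6·15 + 0.4·2 = 9.8
Option 2: 0.6·27 + 0.4·16 = 22.6
Option 3: 0.6·30 + 0.4·25 = 28
Option 4: 0.6·19 + 0.4·11 = 15.8
Option 5: 0.6·29 + 0.4·23 = 26.6
Highest Hurwicz score = 28 → Option 3.

Option 3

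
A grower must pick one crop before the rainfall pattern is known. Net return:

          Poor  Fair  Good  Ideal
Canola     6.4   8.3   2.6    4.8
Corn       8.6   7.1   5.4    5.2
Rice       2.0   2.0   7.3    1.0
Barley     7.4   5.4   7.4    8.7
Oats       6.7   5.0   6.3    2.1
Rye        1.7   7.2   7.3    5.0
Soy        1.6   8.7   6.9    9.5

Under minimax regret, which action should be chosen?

Column bests: Poor=8.6, Fair=8.7, Good=7.4, Ideal=9.5.
Canola regrets: 2.2, 0.4, 4.8, 4.7 → max 4.8
Corn regrets: 0.0, 1.6, 2.0, 4.3 → max 4.3
Rice regrets: 6.6, 6.7, 0.1, 8.5 → max 8.5
Barley regrets: 1.2, 3.3, 0.0, 0.8 → max 3.3
Oats regrets: 1.9, 3.7, 1.1, 7.4 → max 7.4
Rye regrets: 6.9, 1.5, 0.1, 4.5 → max 6.9
Soy regrets: 7.0, 0.0, 0.5, 0.0 → max 7.0
Smallest max regret = 3.3 → Barley.

Barley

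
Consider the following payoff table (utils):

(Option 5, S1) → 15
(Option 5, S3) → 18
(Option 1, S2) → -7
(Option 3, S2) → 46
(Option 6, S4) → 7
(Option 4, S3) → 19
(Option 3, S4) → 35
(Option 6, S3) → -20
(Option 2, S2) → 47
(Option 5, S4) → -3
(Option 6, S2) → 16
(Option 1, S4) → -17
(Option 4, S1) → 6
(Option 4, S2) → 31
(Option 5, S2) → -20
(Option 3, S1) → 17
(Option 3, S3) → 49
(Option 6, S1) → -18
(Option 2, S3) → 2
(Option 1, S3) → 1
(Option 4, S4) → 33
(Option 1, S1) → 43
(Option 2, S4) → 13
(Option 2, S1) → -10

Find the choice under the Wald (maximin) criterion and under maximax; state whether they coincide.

maximin → Option 3; maximax → Option 3 (agree)

Row minima: Option 1=-17, Option 2=-10, Option 3=17, Option 4=6, Option 5=-20, Option 6=-20
Best worst-case = 17 → Option 3.
Row maxima: Option 1=43, Option 2=47, Option 3=49, Option 4=33, Option 5=18, Option 6=16
Best best-case = 49 → Option 3.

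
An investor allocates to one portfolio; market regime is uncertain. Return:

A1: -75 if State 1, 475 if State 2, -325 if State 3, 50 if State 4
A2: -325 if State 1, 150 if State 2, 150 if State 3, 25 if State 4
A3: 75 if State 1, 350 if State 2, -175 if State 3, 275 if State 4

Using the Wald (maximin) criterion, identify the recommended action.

Row minima: A1=-325, A2=-325, A3=-175
Best worst-case = -175 → A3.

A3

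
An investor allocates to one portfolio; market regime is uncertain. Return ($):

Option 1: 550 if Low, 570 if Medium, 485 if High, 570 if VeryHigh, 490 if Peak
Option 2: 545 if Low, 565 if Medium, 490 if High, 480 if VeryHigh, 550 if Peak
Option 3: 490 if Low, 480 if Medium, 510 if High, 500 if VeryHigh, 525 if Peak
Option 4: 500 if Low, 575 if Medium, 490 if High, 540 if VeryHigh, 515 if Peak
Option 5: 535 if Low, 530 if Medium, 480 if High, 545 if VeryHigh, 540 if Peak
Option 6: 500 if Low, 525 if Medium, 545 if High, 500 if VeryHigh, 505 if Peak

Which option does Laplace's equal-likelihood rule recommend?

Option 1

Row averages: Option 1=533, Option 2=526, Option 3=501, Option 4=524, Option 5=526, Option 6=515
Highest average = 533 → Option 1.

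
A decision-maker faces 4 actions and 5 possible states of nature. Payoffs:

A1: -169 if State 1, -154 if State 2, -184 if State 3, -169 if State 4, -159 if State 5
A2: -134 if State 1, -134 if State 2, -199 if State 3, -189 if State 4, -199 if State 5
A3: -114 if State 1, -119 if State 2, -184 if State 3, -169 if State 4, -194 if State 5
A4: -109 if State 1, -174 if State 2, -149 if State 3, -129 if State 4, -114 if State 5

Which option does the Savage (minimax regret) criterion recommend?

Column bests: State 1=-109, State 2=-119, State 3=-149, State 4=-129, State 5=-114.
A1 regrets: 60, 35, 35, 40, 45 → max 60
A2 regrets: 25, 15, 50, 60, 85 → max 85
A3 regrets: 5, 0, 35, 40, 80 → max 80
A4 regrets: 0, 55, 0, 0, 0 → max 55
Smallest max regret = 55 → A4.

A4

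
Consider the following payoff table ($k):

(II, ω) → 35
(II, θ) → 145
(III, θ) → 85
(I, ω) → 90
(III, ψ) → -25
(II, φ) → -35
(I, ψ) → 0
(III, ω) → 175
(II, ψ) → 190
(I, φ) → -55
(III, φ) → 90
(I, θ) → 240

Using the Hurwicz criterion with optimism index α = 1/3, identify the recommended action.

I

I: 1/3·240 + 2/3·(-55) = 130/3
II: 1/3·190 + 2/3·(-35) = 40
III: 1/3·175 + 2/3·(-25) = 125/3
Highest Hurwicz score = 130/3 → I.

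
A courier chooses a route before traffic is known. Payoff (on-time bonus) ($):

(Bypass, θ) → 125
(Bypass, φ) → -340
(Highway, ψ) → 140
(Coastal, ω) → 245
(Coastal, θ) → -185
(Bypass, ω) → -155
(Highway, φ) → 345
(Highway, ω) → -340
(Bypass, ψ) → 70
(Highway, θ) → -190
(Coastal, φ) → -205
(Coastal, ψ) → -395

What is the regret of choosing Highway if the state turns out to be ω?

Best payoff under ω is 245.
Regret = 245 − (-340) = 585.

585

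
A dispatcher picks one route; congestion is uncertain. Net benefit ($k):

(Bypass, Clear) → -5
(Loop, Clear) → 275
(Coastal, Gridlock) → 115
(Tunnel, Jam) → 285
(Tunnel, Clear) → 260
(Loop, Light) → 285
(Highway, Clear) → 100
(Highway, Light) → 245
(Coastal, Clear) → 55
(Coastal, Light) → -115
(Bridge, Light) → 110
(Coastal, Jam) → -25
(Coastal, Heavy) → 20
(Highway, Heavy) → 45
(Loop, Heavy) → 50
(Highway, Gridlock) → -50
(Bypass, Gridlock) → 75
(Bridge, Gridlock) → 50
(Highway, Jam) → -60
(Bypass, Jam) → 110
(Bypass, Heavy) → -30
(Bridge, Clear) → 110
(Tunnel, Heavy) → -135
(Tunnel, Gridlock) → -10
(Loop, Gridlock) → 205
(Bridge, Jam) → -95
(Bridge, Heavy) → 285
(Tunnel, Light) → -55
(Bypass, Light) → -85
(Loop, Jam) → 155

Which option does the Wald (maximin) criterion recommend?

Loop

Row minima: Tunnel=-135, Bypass=-85, Coastal=-115, Bridge=-95, Highway=-60, Loop=50
Best worst-case = 50 → Loop.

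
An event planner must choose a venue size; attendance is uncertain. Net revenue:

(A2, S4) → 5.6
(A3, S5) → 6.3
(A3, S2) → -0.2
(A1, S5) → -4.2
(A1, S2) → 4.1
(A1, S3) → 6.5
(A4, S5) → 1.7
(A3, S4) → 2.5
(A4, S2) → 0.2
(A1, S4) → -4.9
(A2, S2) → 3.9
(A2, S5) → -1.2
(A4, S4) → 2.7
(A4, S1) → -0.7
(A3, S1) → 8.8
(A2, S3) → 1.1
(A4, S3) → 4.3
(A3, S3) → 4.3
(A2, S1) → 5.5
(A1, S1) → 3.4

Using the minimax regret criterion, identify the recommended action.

Column bests: S1=8.8, S2=4.1, S3=6.5, S4=5.6, S5=6.3.
A1 regrets: 5.4, 0.0, 0.0, 10.5, 10.5 → max 10.5
A2 regrets: 3.3, 0.2, 5.4, 0.0, 7.5 → max 7.5
A3 regrets: 0.0, 4.3, 2.2, 3.1, 0.0 → max 4.3
A4 regrets: 9.5, 3.9, 2.2, 2.9, 4.6 → max 9.5
Smallest max regret = 4.3 → A3.

A3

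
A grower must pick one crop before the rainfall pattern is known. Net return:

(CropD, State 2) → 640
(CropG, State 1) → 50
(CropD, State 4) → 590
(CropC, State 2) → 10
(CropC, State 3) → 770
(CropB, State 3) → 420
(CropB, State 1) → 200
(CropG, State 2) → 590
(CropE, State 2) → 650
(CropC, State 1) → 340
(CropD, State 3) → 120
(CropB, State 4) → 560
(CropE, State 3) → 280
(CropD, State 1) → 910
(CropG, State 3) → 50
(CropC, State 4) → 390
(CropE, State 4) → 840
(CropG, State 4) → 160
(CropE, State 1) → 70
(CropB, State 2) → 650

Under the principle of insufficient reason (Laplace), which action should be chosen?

CropD

Row averages: CropD=565, CropE=460, CropC=377.5, CropG=212.5, CropB=457.5
Highest average = 565 → CropD.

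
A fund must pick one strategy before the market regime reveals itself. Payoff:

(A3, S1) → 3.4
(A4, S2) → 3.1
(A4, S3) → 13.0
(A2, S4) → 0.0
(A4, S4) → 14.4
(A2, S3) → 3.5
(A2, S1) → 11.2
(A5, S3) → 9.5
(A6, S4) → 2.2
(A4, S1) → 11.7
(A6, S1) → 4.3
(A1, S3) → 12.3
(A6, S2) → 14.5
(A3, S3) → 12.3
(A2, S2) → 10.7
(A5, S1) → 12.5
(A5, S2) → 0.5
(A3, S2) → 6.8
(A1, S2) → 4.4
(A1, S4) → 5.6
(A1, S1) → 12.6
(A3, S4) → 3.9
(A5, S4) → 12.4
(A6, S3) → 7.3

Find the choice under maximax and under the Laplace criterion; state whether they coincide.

maximax → A6; laplace → A4 (disagree)

Row maxima: A1=12.6, A2=11.2, A3=12.3, A4=14.4, A5=12.5, A6=14.5
Best best-case = 14.5 → A6.
Row averages: A1=8.725, A2=6.35, A3=6.6, A4=10.55, A5=8.725, A6=7.075
Highest average = 10.55 → A4.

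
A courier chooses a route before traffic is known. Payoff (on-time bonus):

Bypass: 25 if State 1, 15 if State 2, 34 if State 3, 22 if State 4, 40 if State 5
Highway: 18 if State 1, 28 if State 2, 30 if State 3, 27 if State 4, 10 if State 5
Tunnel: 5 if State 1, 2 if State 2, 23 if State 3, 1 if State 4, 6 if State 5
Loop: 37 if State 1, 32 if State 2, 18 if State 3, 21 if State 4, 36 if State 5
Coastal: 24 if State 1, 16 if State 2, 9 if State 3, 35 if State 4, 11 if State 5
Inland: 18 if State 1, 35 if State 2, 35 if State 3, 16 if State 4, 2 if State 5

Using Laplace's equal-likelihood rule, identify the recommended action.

Row averages: Bypass=27.2, Highway=22.6, Tunnel=7.4, Loop=28.8, Coastal=19, Inland=21.2
Highest average = 28.8 → Loop.

Loop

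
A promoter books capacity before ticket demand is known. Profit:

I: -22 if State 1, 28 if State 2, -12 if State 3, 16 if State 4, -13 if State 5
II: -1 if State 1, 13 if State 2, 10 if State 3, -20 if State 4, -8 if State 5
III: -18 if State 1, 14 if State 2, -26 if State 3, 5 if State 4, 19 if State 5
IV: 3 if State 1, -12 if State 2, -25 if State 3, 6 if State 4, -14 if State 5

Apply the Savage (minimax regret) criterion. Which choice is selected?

I

Column bests: State 1=3, State 2=28, State 3=10, State 4=16, State 5=19.
I regrets: 25, 0, 22, 0, 32 → max 32
II regrets: 4, 15, 0, 36, 27 → max 36
III regrets: 21, 14, 36, 11, 0 → max 36
IV regrets: 0, 40, 35, 10, 33 → max 40
Smallest max regret = 32 → I.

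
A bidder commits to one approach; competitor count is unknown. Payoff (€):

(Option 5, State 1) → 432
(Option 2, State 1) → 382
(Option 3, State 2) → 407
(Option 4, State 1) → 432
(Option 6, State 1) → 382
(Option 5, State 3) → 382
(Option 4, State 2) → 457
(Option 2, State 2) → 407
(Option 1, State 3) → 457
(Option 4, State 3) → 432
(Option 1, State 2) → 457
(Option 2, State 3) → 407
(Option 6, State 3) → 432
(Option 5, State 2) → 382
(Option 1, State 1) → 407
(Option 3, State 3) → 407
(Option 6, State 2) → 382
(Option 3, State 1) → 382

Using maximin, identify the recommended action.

Row minima: Option 1=407, Option 2=382, Option 3=382, Option 4=432, Option 5=382, Option 6=382
Best worst-case = 432 → Option 4.

Option 4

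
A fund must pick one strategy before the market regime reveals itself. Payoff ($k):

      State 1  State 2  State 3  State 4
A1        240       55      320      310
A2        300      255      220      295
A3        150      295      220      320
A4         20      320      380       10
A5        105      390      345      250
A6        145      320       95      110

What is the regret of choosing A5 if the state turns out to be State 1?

Best payoff under State 1 is 300.
Regret = 300 − 105 = 195.

195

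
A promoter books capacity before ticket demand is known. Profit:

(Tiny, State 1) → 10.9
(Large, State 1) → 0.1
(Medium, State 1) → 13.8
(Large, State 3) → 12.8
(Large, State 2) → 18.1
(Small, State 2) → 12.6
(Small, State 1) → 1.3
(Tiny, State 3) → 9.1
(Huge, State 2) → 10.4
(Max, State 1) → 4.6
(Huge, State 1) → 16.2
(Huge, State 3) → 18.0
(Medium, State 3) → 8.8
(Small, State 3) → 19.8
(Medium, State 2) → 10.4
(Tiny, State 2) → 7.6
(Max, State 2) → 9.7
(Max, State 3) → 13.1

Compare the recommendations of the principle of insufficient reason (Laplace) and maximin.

Row averages: Tiny=9.2, Small=337/30, Medium=11, Large=31/3, Huge=223/15, Max=137/15
Highest average = 223/15 → Huge.
Row minima: Tiny=7.6, Small=1.3, Medium=8.8, Large=0.1, Huge=10.4, Max=4.6
Best worst-case = 10.4 → Huge.

laplace → Huge; maximin → Huge (agree)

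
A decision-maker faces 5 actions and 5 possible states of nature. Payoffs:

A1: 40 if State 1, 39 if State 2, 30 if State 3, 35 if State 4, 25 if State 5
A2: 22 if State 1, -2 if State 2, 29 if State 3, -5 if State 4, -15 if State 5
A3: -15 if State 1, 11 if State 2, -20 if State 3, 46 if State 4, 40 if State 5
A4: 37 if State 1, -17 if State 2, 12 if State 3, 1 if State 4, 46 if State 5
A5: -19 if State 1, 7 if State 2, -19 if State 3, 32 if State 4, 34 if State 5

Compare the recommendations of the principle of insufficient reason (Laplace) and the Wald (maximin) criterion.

laplace → A1; maximin → A1 (agree)

Row averages: A1=33.8, A2=5.8, A3=12.4, A4=15.8, A5=7
Highest average = 33.8 → A1.
Row minima: A1=25, A2=-15, A3=-20, A4=-17, A5=-19
Best worst-case = 25 → A1.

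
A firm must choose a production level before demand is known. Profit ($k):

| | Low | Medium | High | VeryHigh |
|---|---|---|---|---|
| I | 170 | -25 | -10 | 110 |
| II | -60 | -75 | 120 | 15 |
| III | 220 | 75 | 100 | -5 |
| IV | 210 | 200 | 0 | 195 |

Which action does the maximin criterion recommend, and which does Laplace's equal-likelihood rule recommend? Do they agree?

maximin → IV; laplace → IV (agree)

Row minima: I=-25, II=-75, III=-5, IV=0
Best worst-case = 0 → IV.
Row averages: I=61.25, II=0, III=97.5, IV=151.25
Highest average = 151.25 → IV.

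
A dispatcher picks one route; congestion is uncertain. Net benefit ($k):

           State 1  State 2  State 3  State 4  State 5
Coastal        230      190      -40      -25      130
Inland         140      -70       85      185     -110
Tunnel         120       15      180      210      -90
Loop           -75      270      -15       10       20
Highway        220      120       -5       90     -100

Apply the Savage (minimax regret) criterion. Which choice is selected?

Column bests: State 1=230, State 2=270, State 3=180, State 4=210, State 5=130.
Coastal regrets: 0, 80, 220, 235, 0 → max 235
Inland regrets: 90, 340, 95, 25, 240 → max 340
Tunnel regrets: 110, 255, 0, 0, 220 → max 255
Loop regrets: 305, 0, 195, 200, 110 → max 305
Highway regrets: 10, 150, 185, 120, 230 → max 230
Smallest max regret = 230 → Highway.

Highway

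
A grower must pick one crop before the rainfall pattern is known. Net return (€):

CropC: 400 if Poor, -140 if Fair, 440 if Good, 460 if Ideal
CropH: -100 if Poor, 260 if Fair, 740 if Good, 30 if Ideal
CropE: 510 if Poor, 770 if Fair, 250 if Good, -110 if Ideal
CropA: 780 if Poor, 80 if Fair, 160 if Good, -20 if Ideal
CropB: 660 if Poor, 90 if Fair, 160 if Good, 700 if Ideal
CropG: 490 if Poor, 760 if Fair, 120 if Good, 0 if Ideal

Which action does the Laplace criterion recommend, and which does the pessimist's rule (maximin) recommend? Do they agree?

Row averages: CropC=290, CropH=232.5, CropE=355, CropA=250, CropB=402.5, CropG=342.5
Highest average = 402.5 → CropB.
Row minima: CropC=-140, CropH=-100, CropE=-110, CropA=-20, CropB=90, CropG=0
Best worst-case = 90 → CropB.

laplace → CropB; maximin → CropB (agree)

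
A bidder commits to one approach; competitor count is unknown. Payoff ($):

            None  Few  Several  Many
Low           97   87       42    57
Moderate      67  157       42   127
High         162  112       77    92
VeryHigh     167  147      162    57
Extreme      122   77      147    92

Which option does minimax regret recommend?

Column bests: None=167, Few=157, Several=162, Many=127.
Low regrets: 70, 70, 120, 70 → max 120
Moderate regrets: 100, 0, 120, 0 → max 120
High regrets: 5, 45, 85, 35 → max 85
VeryHigh regrets: 0, 10, 0, 70 → max 70
Extreme regrets: 45, 80, 15, 35 → max 80
Smallest max regret = 70 → VeryHigh.

VeryHigh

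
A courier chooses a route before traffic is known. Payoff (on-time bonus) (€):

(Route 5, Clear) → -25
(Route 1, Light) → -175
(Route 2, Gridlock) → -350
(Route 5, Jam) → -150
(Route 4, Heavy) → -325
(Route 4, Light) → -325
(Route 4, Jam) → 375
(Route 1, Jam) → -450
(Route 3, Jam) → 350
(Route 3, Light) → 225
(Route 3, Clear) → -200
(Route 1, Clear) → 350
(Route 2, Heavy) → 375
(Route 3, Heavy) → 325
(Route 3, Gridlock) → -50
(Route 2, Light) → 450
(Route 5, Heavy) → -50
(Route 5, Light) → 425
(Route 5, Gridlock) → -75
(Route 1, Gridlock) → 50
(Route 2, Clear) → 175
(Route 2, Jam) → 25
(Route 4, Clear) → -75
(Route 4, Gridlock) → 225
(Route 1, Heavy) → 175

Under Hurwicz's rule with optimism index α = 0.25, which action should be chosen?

Route 1: 0.25·350 + 0.75·(-450) = -250
Route 2: 0.25·450 + 0.75·(-350) = -150
Route 3: 0.25·350 + 0.75·(-200) = -62.5
Route 4: 0.25·375 + 0.75·(-325) = -150
Route 5: 0.25·425 + 0.75·(-150) = -6.25
Highest Hurwicz score = -6.25 → Route 5.

Route 5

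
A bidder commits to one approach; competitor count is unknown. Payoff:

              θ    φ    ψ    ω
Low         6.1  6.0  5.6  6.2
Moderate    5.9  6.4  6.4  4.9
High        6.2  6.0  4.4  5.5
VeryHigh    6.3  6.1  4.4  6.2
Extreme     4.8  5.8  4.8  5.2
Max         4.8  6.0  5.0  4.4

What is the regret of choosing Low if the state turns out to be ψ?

Best payoff under ψ is 6.4.
Regret = 6.4 − 5.6 = 0.8.

0.8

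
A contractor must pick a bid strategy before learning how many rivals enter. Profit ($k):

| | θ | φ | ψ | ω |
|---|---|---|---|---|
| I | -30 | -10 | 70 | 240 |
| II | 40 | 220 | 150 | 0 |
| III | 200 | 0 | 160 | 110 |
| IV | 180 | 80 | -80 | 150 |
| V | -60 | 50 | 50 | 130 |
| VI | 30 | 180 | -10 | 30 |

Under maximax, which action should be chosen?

Row maxima: I=240, II=220, III=200, IV=180, V=130, VI=180
Best best-case = 240 → I.

I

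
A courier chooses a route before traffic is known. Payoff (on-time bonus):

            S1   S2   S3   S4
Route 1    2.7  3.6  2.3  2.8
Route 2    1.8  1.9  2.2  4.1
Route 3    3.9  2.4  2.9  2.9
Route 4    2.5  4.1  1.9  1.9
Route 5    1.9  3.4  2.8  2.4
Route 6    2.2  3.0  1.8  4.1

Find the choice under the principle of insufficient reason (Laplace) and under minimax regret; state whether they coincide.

Row averages: Route 1=2.85, Route 2=2.5, Route 3=3.025, Route 4=2.6, Route 5=2.625, Route 6=2.775
Highest average = 3.025 → Route 3.
Column bests: S1=3.9, S2=4.1, S3=2.9, S4=4.1.
Route 1 regrets: 1.2, 0.5, 0.6, 1.3 → max 1.3
Route 2 regrets: 2.1, 2.2, 0.7, 0.0 → max 2.2
Route 3 regrets: 0.0, 1.7, 0.0, 1.2 → max 1.7
Route 4 regrets: 1.4, 0.0, 1.0, 2.2 → max 2.2
Route 5 regrets: 2.0, 0.7, 0.1, 1.7 → max 2.0
Route 6 regrets: 1.7, 1.1, 1.1, 0.0 → max 1.7
Smallest max regret = 1.3 → Route 1.

laplace → Route 3; minimax regret → Route 1 (disagree)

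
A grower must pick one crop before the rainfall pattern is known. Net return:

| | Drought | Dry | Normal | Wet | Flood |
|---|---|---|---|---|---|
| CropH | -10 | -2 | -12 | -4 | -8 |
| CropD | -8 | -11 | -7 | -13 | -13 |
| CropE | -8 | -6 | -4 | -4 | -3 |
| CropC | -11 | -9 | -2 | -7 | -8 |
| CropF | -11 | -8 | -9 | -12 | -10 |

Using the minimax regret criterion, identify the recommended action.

Column bests: Drought=-8, Dry=-2, Normal=-2, Wet=-4, Flood=-3.
CropH regrets: 2, 0, 10, 0, 5 → max 10
CropD regrets: 0, 9, 5, 9, 10 → max 10
CropE regrets: 0, 4, 2, 0, 0 → max 4
CropC regrets: 3, 7, 0, 3, 5 → max 7
CropF regrets: 3, 6, 7, 8, 7 → max 8
Smallest max regret = 4 → CropE.

CropE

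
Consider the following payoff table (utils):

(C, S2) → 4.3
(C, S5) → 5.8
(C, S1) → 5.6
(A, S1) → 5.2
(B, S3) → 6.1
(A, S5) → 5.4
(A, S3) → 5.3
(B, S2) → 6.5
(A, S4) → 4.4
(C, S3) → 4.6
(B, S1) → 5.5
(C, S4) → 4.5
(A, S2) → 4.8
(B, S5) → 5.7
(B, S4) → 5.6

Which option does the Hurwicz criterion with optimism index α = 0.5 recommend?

A: 0.5·5.4 + 0.5·4.4 = 4.9
B: 0.5·6.5 + 0.5·5.5 = 6
C: 0.5·5.8 + 0.5·4.3 = 5.05
Highest Hurwicz score = 6 → B.

B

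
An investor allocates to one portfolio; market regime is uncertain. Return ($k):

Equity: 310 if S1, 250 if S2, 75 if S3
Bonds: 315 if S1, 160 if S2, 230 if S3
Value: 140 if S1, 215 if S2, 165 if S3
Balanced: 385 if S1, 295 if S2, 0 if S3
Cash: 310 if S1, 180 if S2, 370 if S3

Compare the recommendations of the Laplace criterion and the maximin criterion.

Row averages: Equity=635/3, Bonds=235, Value=520/3, Balanced=680/3, Cash=860/3
Highest average = 860/3 → Cash.
Row minima: Equity=75, Bonds=160, Value=140, Balanced=0, Cash=180
Best worst-case = 180 → Cash.

laplace → Cash; maximin → Cash (agree)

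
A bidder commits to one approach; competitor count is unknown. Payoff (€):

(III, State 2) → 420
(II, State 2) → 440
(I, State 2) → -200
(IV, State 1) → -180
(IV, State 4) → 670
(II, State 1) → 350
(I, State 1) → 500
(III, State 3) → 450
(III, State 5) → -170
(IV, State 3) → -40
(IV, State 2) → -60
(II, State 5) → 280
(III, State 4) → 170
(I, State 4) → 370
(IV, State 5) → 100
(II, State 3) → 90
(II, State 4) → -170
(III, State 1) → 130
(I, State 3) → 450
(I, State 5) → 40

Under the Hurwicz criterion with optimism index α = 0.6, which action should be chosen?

IV

I: 0.6·500 + 0.4·(-200) = 220
II: 0.6·440 + 0.4·(-170) = 196
III: 0.6·450 + 0.4·(-170) = 202
IV: 0.6·670 + 0.4·(-180) = 330
Highest Hurwicz score = 330 → IV.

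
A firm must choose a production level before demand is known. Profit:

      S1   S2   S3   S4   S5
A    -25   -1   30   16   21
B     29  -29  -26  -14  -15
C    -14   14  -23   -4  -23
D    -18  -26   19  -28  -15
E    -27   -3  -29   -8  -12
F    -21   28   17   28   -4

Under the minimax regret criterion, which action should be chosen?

F

Column bests: S1=29, S2=28, S3=30, S4=28, S5=21.
A regrets: 54, 29, 0, 12, 0 → max 54
B regrets: 0, 57, 56, 42, 36 → max 57
C regrets: 43, 14, 53, 32, 44 → max 53
D regrets: 47, 54, 11, 56, 36 → max 56
E regrets: 56, 31, 59, 36, 33 → max 59
F regrets: 50, 0, 13, 0, 25 → max 50
Smallest max regret = 50 → F.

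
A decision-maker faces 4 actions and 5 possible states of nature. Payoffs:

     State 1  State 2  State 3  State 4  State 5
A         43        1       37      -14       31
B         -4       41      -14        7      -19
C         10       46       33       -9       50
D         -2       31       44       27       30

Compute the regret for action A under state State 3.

7

Best payoff under State 3 is 44.
Regret = 44 − 37 = 7.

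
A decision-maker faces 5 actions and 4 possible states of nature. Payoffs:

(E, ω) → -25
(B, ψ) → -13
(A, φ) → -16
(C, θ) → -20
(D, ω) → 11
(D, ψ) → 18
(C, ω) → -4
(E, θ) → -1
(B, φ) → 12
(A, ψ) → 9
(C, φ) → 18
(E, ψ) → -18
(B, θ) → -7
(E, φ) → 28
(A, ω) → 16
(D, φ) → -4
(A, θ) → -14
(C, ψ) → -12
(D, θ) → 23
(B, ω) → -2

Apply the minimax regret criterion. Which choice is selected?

B

Column bests: θ=23, φ=28, ψ=18, ω=16.
A regrets: 37, 44, 9, 0 → max 44
B regrets: 30, 16, 31, 18 → max 31
C regrets: 43, 10, 30, 20 → max 43
D regrets: 0, 32, 0, 5 → max 32
E regrets: 24, 0, 36, 41 → max 41
Smallest max regret = 31 → B.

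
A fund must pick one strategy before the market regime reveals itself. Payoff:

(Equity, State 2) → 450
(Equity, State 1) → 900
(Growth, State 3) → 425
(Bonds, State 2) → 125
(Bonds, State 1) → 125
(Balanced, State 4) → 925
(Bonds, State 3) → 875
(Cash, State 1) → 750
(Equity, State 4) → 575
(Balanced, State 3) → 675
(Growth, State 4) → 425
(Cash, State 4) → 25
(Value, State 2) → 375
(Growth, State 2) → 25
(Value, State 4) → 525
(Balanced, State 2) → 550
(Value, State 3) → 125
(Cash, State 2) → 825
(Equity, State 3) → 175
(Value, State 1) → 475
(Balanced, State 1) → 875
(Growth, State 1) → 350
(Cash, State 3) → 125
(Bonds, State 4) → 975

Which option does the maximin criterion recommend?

Balanced

Row minima: Equity=175, Value=125, Bonds=125, Cash=25, Balanced=550, Growth=25
Best worst-case = 550 → Balanced.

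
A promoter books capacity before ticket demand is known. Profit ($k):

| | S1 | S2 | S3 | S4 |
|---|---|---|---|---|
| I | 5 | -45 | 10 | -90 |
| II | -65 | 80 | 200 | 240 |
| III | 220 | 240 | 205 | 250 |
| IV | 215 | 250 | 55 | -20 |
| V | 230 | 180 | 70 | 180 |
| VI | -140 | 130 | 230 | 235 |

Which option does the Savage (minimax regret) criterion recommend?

III

Column bests: S1=230, S2=250, S3=230, S4=250.
I regrets: 225, 295, 220, 340 → max 340
II regrets: 295, 170, 30, 10 → max 295
III regrets: 10, 10, 25, 0 → max 25
IV regrets: 15, 0, 175, 270 → max 270
V regrets: 0, 70, 160, 70 → max 160
VI regrets: 370, 120, 0, 15 → max 370
Smallest max regret = 25 → III.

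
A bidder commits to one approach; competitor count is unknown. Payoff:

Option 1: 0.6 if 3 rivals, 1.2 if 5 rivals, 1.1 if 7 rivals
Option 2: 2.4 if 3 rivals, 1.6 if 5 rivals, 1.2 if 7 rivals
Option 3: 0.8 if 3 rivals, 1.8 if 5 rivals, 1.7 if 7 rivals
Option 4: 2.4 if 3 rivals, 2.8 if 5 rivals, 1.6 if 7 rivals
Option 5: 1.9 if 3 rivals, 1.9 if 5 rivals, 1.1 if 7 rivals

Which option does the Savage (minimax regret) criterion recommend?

Option 4

Column bests: 3 rivals=2.4, 5 rivals=2.8, 7 rivals=1.7.
Option 1 regrets: 1.8, 1.6, 0.6 → max 1.8
Option 2 regrets: 0.0, 1.2, 0.5 → max 1.2
Option 3 regrets: 1.6, 1.0, 0.0 → max 1.6
Option 4 regrets: 0.0, 0.0, 0.1 → max 0.1
Option 5 regrets: 0.5, 0.9, 0.6 → max 0.9
Smallest max regret = 0.1 → Option 4.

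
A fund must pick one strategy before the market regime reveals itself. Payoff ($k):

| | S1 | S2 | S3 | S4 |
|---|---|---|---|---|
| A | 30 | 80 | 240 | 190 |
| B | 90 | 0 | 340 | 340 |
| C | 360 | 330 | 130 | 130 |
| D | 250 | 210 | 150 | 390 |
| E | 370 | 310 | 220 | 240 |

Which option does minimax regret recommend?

E

Column bests: S1=370, S2=330, S3=340, S4=390.
A regrets: 340, 250, 100, 200 → max 340
B regrets: 280, 330, 0, 50 → max 330
C regrets: 10, 0, 210, 260 → max 260
D regrets: 120, 120, 190, 0 → max 190
E regrets: 0, 20, 120, 150 → max 150
Smallest max regret = 150 → E.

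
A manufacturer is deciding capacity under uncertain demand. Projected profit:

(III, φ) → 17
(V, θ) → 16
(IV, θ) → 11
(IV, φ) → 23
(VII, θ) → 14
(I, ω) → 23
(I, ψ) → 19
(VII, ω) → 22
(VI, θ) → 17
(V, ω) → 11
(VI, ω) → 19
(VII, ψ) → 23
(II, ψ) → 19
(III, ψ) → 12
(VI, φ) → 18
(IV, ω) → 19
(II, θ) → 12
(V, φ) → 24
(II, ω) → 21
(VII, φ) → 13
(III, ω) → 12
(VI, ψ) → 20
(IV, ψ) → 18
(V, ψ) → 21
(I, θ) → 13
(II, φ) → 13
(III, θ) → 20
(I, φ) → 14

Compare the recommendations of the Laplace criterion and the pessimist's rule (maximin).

Row averages: I=17.25, II=16.25, III=15.25, IV=17.75, V=18, VI=18.5, VII=18
Highest average = 18.5 → VI.
Row minima: I=13, II=12, III=12, IV=11, V=11, VI=17, VII=13
Best worst-case = 17 → VI.

laplace → VI; maximin → VI (agree)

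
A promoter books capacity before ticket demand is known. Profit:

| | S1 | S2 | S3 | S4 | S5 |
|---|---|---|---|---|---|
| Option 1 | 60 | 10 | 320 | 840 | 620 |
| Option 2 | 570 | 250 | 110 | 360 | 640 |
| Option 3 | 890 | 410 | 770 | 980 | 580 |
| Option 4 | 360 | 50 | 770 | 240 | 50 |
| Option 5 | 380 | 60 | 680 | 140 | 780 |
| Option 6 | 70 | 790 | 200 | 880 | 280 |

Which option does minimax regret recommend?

Column bests: S1=890, S2=790, S3=770, S4=980, S5=780.
Option 1 regrets: 830, 780, 450, 140, 160 → max 830
Option 2 regrets: 320, 540, 660, 620, 140 → max 660
Option 3 regrets: 0, 380, 0, 0, 200 → max 380
Option 4 regrets: 530, 740, 0, 740, 730 → max 740
Option 5 regrets: 510, 730, 90, 840, 0 → max 840
Option 6 regrets: 820, 0, 570, 100, 500 → max 820
Smallest max regret = 380 → Option 3.

Option 3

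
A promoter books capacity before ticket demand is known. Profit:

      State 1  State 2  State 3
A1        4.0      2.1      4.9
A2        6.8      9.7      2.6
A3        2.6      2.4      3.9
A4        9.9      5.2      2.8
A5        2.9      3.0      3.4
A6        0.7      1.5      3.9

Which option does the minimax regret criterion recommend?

A2

Column bests: State 1=9.9, State 2=9.7, State 3=4.9.
A1 regrets: 5.9, 7.6, 0.0 → max 7.6
A2 regrets: 3.1, 0.0, 2.3 → max 3.1
A3 regrets: 7.3, 7.3, 1.0 → max 7.3
A4 regrets: 0.0, 4.5, 2.1 → max 4.5
A5 regrets: 7.0, 6.7, 1.5 → max 7.0
A6 regrets: 9.2, 8.2, 1.0 → max 9.2
Smallest max regret = 3.1 → A2.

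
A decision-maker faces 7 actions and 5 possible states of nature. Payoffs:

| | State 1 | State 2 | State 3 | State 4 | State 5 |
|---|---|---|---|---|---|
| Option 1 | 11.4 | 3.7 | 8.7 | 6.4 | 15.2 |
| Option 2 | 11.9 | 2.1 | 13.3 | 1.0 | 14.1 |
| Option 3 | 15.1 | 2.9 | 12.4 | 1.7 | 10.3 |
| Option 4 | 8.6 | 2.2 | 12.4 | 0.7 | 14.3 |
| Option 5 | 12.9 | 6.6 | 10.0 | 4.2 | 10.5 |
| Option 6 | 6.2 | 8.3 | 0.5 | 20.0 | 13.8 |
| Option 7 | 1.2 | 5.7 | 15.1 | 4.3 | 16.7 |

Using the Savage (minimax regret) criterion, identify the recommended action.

Option 1

Column bests: State 1=15.1, State 2=8.3, State 3=15.1, State 4=20.0, State 5=16.7.
Option 1 regrets: 3.7, 4.6, 6.4, 13.6, 1.5 → max 13.6
Option 2 regrets: 3.2, 6.2, 1.8, 19.0, 2.6 → max 19.0
Option 3 regrets: 0.0, 5.4, 2.7, 18.3, 6.4 → max 18.3
Option 4 regrets: 6.5, 6.1, 2.7, 19.3, 2.4 → max 19.3
Option 5 regrets: 2.2, 1.7, 5.1, 15.8, 6.2 → max 15.8
Option 6 regrets: 8.9, 0.0, 14.6, 0.0, 2.9 → max 14.6
Option 7 regrets: 13.9, 2.6, 0.0, 15.7, 0.0 → max 15.7
Smallest max regret = 13.6 → Option 1.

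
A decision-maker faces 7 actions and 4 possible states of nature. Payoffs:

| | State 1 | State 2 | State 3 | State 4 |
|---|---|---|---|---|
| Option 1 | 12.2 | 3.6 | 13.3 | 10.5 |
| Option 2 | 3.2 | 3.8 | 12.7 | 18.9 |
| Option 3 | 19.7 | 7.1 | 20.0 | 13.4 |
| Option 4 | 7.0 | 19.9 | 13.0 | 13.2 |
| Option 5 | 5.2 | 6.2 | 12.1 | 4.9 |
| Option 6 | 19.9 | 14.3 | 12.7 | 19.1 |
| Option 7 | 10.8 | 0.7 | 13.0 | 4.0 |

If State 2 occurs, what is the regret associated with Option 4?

0.0

Best payoff under State 2 is 19.9.
Regret = 19.9 − 19.9 = 0.0.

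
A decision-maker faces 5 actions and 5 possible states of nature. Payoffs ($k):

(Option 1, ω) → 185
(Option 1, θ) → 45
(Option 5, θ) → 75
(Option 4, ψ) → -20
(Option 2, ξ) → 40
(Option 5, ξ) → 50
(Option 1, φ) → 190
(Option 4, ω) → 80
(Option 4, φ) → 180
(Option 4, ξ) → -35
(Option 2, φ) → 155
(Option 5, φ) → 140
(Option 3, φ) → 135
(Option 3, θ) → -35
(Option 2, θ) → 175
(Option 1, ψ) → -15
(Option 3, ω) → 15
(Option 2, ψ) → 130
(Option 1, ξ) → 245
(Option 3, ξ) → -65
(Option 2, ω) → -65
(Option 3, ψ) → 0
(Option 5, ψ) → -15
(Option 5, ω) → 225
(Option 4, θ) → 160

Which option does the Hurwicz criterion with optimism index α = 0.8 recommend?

Option 1

Option 1: 0.8·245 + 0.2·(-15) = 193
Option 2: 0.8·175 + 0.2·(-65) = 127
Option 3: 0.8·135 + 0.2·(-65) = 95
Option 4: 0.8·180 + 0.2·(-35) = 137
Option 5: 0.8·225 + 0.2·(-15) = 177
Highest Hurwicz score = 193 → Option 1.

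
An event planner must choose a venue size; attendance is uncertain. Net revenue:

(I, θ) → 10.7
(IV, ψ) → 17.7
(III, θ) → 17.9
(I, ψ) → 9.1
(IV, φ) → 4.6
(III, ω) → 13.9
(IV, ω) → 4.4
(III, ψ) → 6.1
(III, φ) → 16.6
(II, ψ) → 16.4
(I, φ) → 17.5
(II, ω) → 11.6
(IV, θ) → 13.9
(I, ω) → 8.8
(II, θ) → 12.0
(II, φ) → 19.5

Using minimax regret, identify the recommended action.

II

Column bests: θ=17.9, φ=19.5, ψ=17.7, ω=13.9.
I regrets: 7.2, 2.0, 8.6, 5.1 → max 8.6
II regrets: 5.9, 0.0, 1.3, 2.3 → max 5.9
III regrets: 0.0, 2.9, 11.6, 0.0 → max 11.6
IV regrets: 4.0, 14.9, 0.0, 9.5 → max 14.9
Smallest max regret = 5.9 → II.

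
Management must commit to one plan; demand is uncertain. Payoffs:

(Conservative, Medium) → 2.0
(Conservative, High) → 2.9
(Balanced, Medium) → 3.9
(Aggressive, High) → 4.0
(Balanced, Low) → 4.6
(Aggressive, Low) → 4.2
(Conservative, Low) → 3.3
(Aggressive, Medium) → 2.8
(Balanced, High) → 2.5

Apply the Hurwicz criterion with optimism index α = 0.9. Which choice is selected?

Balanced

Conservative: 0.9·3.3 + 0.1·2.0 = 3.17
Balanced: 0.9·4.6 + 0.1·2.5 = 4.39
Aggressive: 0.9·4.2 + 0.1·2.8 = 4.06
Highest Hurwicz score = 4.39 → Balanced.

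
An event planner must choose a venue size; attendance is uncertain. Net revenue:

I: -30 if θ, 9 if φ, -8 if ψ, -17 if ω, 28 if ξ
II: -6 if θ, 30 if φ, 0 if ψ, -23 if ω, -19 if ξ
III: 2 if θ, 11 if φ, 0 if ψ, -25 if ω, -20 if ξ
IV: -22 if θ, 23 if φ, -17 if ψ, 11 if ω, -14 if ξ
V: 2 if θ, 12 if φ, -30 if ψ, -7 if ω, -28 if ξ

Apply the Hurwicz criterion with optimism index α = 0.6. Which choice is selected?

II

I: 0.6·28 + 0.4·(-30) = 4.8
II: 0.6·30 + 0.4·(-23) = 8.8
III: 0.6·11 + 0.4·(-25) = -3.4
IV: 0.6·23 + 0.4·(-22) = 5
V: 0.6·12 + 0.4·(-30) = -4.8
Highest Hurwicz score = 8.8 → II.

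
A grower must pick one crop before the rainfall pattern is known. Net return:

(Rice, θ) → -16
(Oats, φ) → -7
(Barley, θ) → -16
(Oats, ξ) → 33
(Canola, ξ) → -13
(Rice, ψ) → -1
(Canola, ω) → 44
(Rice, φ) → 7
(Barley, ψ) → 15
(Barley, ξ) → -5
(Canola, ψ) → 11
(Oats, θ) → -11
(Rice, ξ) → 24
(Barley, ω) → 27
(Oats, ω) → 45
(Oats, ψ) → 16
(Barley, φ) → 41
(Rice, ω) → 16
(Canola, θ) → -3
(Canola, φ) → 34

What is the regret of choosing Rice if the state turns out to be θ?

13

Best payoff under θ is -3.
Regret = -3 − (-16) = 13.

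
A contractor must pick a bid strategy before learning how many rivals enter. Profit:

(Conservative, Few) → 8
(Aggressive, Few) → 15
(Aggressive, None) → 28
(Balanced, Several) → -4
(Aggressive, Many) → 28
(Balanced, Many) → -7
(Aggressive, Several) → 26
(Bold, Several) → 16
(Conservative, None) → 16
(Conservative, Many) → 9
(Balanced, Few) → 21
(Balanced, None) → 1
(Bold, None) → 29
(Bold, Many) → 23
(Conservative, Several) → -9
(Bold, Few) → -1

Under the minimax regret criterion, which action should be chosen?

Column bests: None=29, Few=21, Several=26, Many=28.
Conservative regrets: 13, 13, 35, 19 → max 35
Balanced regrets: 28, 0, 30, 35 → max 35
Aggressive regrets: 1, 6, 0, 0 → max 6
Bold regrets: 0, 22, 10, 5 → max 22
Smallest max regret = 6 → Aggressive.

Aggressive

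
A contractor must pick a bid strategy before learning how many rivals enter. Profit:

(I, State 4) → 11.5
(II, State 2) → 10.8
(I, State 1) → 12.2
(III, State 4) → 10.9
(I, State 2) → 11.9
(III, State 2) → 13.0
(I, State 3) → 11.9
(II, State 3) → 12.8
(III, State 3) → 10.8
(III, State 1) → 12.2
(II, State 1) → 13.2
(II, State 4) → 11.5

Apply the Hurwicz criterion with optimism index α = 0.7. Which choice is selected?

I: 0.7·12.2 + 0.3·11.5 = 11.99
II: 0.7·13.2 + 0.3·10.8 = 12.48
III: 0.7·13.0 + 0.3·10.8 = 12.34
Highest Hurwicz score = 12.48 → II.

II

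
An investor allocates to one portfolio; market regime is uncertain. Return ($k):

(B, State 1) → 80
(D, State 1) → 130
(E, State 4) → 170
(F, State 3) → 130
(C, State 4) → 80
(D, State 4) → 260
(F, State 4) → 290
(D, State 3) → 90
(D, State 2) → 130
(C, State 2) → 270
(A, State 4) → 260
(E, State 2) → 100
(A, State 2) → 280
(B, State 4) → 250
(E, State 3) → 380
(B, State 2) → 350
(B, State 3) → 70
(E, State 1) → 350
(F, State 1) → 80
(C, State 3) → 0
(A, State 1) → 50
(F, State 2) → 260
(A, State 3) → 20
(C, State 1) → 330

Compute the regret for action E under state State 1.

Best payoff under State 1 is 350.
Regret = 350 − 350 = 0.

0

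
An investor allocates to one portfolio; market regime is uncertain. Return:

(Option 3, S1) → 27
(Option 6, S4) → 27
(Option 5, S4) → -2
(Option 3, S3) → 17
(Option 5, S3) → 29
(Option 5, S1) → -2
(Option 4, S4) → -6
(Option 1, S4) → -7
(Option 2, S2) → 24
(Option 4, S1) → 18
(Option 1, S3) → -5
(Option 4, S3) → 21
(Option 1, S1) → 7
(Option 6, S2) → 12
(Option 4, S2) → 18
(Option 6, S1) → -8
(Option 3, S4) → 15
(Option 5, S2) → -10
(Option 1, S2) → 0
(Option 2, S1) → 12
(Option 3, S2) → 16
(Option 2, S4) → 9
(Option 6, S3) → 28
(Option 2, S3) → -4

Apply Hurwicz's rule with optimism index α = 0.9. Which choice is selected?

Option 3

Option 1: 0.9·7 + 0.1·(-7) = 5.6
Option 2: 0.9·24 + 0.1·(-4) = 21.2
Option 3: 0.9·27 + 0.1·15 = 25.8
Option 4: 0.9·21 + 0.1·(-6) = 18.3
Option 5: 0.9·29 + 0.1·(-10) = 25.1
Option 6: 0.9·28 + 0.1·(-8) = 24.4
Highest Hurwicz score = 25.8 → Option 3.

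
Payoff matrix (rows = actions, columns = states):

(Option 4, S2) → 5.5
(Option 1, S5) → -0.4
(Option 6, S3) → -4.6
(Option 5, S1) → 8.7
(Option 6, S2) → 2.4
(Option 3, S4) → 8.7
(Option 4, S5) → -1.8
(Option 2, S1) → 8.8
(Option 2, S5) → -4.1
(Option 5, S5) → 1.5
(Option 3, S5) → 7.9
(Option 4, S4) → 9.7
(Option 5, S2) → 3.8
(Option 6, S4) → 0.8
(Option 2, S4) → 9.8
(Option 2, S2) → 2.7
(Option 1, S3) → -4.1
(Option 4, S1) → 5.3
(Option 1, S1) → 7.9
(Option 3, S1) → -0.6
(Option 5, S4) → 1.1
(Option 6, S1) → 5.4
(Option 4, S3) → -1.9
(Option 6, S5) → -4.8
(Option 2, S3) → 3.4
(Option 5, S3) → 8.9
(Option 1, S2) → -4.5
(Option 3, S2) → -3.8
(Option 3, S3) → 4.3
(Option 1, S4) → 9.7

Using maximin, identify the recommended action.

Row minima: Option 1=-4.5, Option 2=-4.1, Option 3=-3.8, Option 4=-1.9, Option 5=1.1, Option 6=-4.8
Best worst-case = 1.1 → Option 5.

Option 5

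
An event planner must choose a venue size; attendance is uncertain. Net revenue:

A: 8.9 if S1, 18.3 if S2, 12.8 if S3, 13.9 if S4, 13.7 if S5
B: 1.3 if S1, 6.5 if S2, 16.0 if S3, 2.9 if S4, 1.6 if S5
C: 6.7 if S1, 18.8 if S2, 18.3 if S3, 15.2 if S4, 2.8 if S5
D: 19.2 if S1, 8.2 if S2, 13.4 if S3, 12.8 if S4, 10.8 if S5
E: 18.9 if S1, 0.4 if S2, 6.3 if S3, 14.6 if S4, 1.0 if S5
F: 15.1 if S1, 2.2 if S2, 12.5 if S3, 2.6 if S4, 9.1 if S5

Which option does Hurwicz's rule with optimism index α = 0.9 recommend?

A: 0.9·18.3 + 0.1·8.9 = 17.36
B: 0.9·16.0 + 0.1·1.3 = 14.53
C: 0.9·18.8 + 0.1·2.8 = 17.2
D: 0.9·19.2 + 0.1·8.2 = 18.1
E: 0.9·18.9 + 0.1·0.4 = 17.05
F: 0.9·15.1 + 0.1·2.2 = 13.81
Highest Hurwicz score = 18.1 → D.

D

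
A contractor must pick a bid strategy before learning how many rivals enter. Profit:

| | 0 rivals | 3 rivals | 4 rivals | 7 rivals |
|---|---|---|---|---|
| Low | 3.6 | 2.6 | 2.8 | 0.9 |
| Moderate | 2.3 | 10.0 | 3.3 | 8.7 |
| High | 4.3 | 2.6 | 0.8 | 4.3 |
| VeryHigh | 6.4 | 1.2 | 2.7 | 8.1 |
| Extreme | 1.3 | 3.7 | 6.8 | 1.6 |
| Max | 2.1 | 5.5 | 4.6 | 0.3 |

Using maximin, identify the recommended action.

Row minima: Low=0.9, Moderate=2.3, High=0.8, VeryHigh=1.2, Extreme=1.3, Max=0.3
Best worst-case = 2.3 → Moderate.

Moderate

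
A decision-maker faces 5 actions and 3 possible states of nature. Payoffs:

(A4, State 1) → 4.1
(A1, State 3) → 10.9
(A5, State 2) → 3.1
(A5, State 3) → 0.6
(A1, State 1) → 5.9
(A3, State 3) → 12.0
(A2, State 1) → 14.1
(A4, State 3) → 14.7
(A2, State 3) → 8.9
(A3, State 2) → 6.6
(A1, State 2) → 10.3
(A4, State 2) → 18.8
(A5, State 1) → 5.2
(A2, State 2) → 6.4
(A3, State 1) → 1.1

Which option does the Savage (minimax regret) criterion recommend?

Column bests: State 1=14.1, State 2=18.8, State 3=14.7.
A1 regrets: 8.2, 8.5, 3.8 → max 8.5
A2 regrets: 0.0, 12.4, 5.8 → max 12.4
A3 regrets: 13.0, 12.2, 2.7 → max 13.0
A4 regrets: 10.0, 0.0, 0.0 → max 10.0
A5 regrets: 8.9, 15.7, 14.1 → max 15.7
Smallest max regret = 8.5 → A1.

A1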